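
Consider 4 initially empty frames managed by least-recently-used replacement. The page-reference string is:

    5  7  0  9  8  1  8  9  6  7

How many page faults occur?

8

5 -> fault, frames (5)
7 -> fault, frames (5 7)
0 -> fault, frames (5 7 0)
9 -> fault, frames (5 7 0 9)
8 -> fault, evict 5, frames (7 0 9 8)
1 -> fault, evict 7, frames (0 9 8 1)
8 -> hit
9 -> hit
6 -> fault, evict 0, frames (1 8 9 6)
7 -> fault, evict 1, frames (8 9 6 7)
Page faults: 8.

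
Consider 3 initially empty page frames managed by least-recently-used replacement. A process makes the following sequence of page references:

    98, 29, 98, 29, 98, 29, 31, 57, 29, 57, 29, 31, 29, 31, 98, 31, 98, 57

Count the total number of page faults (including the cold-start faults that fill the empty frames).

98: miss, frames {98}
29: miss, frames {98,29}
98: hit
29: hit
98: hit
29: hit
31: miss, frames {98,29,31}
57: miss, evict 98, frames {29,31,57}
29: hit
57: hit
29: hit
31: hit
29: hit
31: hit
98: miss, evict 57, frames {29,31,98}
31: hit
98: hit
57: miss, evict 29, frames {31,98,57}
Page faults: 6.

6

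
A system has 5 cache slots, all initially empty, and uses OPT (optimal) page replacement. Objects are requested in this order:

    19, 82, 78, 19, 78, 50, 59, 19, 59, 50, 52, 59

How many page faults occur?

6

19 -> fault, frames [19]
82 -> fault, frames [19, 82]
78 -> fault, frames [19, 82, 78]
19 -> hit
78 -> hit
50 -> fault, frames [19, 82, 78, 50]
59 -> fault, frames [19, 82, 78, 50, 59]
19 -> hit
59 -> hit
50 -> hit
52 -> fault, evict 50, frames [19, 82, 78, 59, 52]
59 -> hit
Page faults: 6.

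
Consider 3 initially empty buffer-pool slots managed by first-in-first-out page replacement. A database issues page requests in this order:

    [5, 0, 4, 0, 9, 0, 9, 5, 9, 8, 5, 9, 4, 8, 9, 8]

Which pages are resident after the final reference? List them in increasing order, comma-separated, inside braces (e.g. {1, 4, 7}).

5: miss, frames (5)
0: miss, frames (5 0)
4: miss, frames (5 0 4)
0: hit
9: miss, evict 5, frames (0 4 9)
0: hit
9: hit
5: miss, evict 0, frames (4 9 5)
9: hit
8: miss, evict 4, frames (9 5 8)
5: hit
9: hit
4: miss, evict 9, frames (5 8 4)
8: hit
9: miss, evict 5, frames (8 4 9)
8: hit

{4, 8, 9}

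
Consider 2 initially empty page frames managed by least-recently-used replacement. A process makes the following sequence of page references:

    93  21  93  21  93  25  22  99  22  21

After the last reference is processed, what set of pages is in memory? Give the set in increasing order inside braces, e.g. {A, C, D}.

{21, 22}

93 -> miss, frames (93)
21 -> miss, frames (93 21)
93 -> hit
21 -> hit
93 -> hit
25 -> miss, evict 21, frames (93 25)
22 -> miss, evict 93, frames (25 22)
99 -> miss, evict 25, frames (22 99)
22 -> hit
21 -> miss, evict 99, frames (22 21)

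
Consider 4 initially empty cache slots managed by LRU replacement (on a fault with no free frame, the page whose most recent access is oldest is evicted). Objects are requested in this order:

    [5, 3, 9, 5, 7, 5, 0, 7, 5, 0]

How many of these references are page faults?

5: miss, frames {5}
3: miss, frames {5,3}
9: miss, frames {5,3,9}
5: hit
7: miss, frames {3,9,5,7}
5: hit
0: miss, evict 3, frames {9,7,5,0}
7: hit
5: hit
0: hit
Page faults: 5.

5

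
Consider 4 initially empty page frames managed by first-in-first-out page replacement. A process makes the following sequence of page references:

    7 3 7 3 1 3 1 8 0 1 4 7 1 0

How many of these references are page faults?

7: fault, frames {7}
3: fault, frames {7,3}
7: hit
3: hit
1: fault, frames {7,3,1}
3: hit
1: hit
8: fault, frames {7,3,1,8}
0: fault, evict 7, frames {3,1,8,0}
1: hit
4: fault, evict 3, frames {1,8,0,4}
7: fault, evict 1, frames {8,0,4,7}
1: fault, evict 8, frames {0,4,7,1}
0: hit
Page faults: 8.

8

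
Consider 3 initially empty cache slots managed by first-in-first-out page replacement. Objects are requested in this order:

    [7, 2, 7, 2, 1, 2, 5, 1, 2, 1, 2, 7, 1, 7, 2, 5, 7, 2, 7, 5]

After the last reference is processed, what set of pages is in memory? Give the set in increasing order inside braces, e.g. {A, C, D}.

7 → miss, frames {7}
2 → miss, frames {7,2}
7 → hit
2 → hit
1 → miss, frames {7,2,1}
2 → hit
5 → miss, evict 7, frames {2,1,5}
1 → hit
2 → hit
1 → hit
2 → hit
7 → miss, evict 2, frames {1,5,7}
1 → hit
7 → hit
2 → miss, evict 1, frames {5,7,2}
5 → hit
7 → hit
2 → hit
7 → hit
5 → hit

{2, 5, 7}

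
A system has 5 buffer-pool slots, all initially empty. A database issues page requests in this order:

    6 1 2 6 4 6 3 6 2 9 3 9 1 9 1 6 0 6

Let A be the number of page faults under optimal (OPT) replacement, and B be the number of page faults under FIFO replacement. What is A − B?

Under OPT: F F F . F . F . . F . . . . . . F . → 7 faults.
Under FIFO: F F F . F . F . . F . . . . . F F . → 8 faults.
A − B = 7 − 8 = -1.

-1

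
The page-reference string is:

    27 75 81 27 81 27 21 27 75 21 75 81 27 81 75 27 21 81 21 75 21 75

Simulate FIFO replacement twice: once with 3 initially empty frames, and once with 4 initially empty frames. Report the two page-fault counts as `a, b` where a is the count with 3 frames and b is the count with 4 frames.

3 frames: F F F . . . F F F . . F . . . . F . . . . . → 8 faults.
4 frames: F F F . . . F . . . . . . . . . . . . . . . → 4 faults.
4 < 8: adding a frame reduced faults, as is typical.

8, 4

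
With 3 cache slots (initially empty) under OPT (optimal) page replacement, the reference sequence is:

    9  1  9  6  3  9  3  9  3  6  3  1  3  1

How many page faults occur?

9 → miss, frames [9]
1 → miss, frames [9, 1]
9 → hit
6 → miss, frames [9, 1, 6]
3 → miss, evict 1, frames [9, 6, 3]
9 → hit
3 → hit
9 → hit
3 → hit
6 → hit
3 → hit
1 → miss, evict 6, frames [9, 3, 1]
3 → hit
1 → hit
Page faults: 5.

5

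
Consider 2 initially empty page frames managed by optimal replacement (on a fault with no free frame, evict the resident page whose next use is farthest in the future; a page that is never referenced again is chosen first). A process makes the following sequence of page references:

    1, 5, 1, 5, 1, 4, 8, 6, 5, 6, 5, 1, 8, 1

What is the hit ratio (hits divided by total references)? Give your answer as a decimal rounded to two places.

0.50

1 → miss, frames {1}
5 → miss, frames {1,5}
1 → hit
5 → hit
1 → hit
4 → miss, evict 1, frames {5,4}
8 → miss, evict 4, frames {5,8}
6 → miss, evict 8, frames {5,6}
5 → hit
6 → hit
5 → hit
1 → miss, evict 6, frames {5,1}
8 → miss, evict 5, frames {1,8}
1 → hit
Hits: 7 of 14 references → 7/14 = 0.5000.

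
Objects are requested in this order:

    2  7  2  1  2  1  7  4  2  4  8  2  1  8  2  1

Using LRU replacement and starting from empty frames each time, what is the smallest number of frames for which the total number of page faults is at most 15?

f=1: 16 faults
f=2: 12 faults
f=3: 7 faults
f=4: 6 faults
f=5: 5 faults
Smallest f with faults ≤ 15 is 2.

2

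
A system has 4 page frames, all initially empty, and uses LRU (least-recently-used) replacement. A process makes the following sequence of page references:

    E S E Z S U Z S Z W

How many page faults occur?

E → miss, frames {E}
S → miss, frames {E,S}
E → hit
Z → miss, frames {S,E,Z}
S → hit
U → miss, frames {E,Z,S,U}
Z → hit
S → hit
Z → hit
W → miss, evict E, frames {U,S,Z,W}
Page faults: 5.

5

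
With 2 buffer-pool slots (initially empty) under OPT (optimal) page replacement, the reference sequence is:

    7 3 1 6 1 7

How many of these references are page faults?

7 → miss, frames [7]
3 → miss, frames [7, 3]
1 → miss, evict 3, frames [7, 1]
6 → miss, evict 7, frames [1, 6]
1 → hit
7 → miss, evict 6, frames [1, 7]
Page faults: 5.

5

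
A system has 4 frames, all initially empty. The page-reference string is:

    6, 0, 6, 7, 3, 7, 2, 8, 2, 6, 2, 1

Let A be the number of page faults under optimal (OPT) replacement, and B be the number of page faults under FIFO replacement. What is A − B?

Under OPT: F F . F F . F F . . . F → 7 faults.
Under FIFO: F F . F F . F F . F . F → 8 faults.
A − B = 7 − 8 = -1.

-1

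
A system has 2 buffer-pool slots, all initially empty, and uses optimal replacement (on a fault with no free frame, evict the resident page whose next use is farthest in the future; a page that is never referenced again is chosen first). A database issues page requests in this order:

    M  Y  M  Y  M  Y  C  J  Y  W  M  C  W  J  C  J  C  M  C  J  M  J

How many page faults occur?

M → fault, frames {M}
Y → fault, frames {M,Y}
M → hit
Y → hit
M → hit
Y → hit
C → fault, evict M, frames {Y,C}
J → fault, evict C, frames {Y,J}
Y → hit
W → fault, evict Y, frames {J,W}
M → fault, evict J, frames {W,M}
C → fault, evict M, frames {W,C}
W → hit
J → fault, evict W, frames {C,J}
C → hit
J → hit
C → hit
M → fault, evict J, frames {C,M}
C → hit
J → fault, evict C, frames {M,J}
M → hit
J → hit
Page faults: 10.

10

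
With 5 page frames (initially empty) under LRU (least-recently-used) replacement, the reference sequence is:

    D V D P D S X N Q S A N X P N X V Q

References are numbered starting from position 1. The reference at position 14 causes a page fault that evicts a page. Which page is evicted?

pos 1: D → fault, frames (D)
pos 2: V → fault, frames (D V)
pos 3: D → hit
pos 4: P → fault, frames (V D P)
pos 5: D → hit
pos 6: S → fault, frames (V P D S)
pos 7: X → fault, frames (V P D S X)
pos 8: N → fault, evict V, frames (P D S X N)
pos 9: Q → fault, evict P, frames (D S X N Q)
pos 10: S → hit
pos 11: A → fault, evict D, frames (X N Q S A)
pos 12: N → hit
pos 13: X → hit
pos 14: P → fault, evict Q, frames (S A N X P)
At position 14, page Q is evicted.

Q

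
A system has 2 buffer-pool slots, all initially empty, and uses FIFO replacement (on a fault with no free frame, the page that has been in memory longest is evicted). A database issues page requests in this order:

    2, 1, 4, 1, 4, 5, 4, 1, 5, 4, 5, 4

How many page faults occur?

7

2 → miss, frames (2)
1 → miss, frames (2 1)
4 → miss, evict 2, frames (1 4)
1 → hit
4 → hit
5 → miss, evict 1, frames (4 5)
4 → hit
1 → miss, evict 4, frames (5 1)
5 → hit
4 → miss, evict 5, frames (1 4)
5 → miss, evict 1, frames (4 5)
4 → hit
Page faults: 7.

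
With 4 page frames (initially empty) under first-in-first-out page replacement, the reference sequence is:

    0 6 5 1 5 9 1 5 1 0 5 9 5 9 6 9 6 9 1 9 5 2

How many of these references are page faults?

0 -> miss, frames (0)
6 -> miss, frames (0 6)
5 -> miss, frames (0 6 5)
1 -> miss, frames (0 6 5 1)
5 -> hit
9 -> miss, evict 0, frames (6 5 1 9)
1 -> hit
5 -> hit
1 -> hit
0 -> miss, evict 6, frames (5 1 9 0)
5 -> hit
9 -> hit
5 -> hit
9 -> hit
6 -> miss, evict 5, frames (1 9 0 6)
9 -> hit
6 -> hit
9 -> hit
1 -> hit
9 -> hit
5 -> miss, evict 1, frames (9 0 6 5)
2 -> miss, evict 9, frames (0 6 5 2)
Page faults: 9.

9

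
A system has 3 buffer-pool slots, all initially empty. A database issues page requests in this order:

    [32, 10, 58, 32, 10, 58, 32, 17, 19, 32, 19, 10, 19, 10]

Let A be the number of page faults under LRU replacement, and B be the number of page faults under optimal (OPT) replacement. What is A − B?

Under LRU: F F F . . . . F F . . F . . → 6 faults.
Under OPT: F F F . . . . F F . . . . . → 5 faults.
A − B = 6 − 5 = 1.

1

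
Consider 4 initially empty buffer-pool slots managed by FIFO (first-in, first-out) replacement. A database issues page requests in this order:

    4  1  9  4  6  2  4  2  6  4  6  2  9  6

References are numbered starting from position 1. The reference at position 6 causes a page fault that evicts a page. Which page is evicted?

4

pos 1: 4 -> fault, frames (4)
pos 2: 1 -> fault, frames (4 1)
pos 3: 9 -> fault, frames (4 1 9)
pos 4: 4 -> hit
pos 5: 6 -> fault, frames (4 1 9 6)
pos 6: 2 -> fault, evict 4, frames (1 9 6 2)
At position 6, page 4 is evicted.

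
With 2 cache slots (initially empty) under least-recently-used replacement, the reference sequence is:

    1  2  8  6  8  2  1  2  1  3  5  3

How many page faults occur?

1 → miss, frames (1)
2 → miss, frames (1 2)
8 → miss, evict 1, frames (2 8)
6 → miss, evict 2, frames (8 6)
8 → hit
2 → miss, evict 6, frames (8 2)
1 → miss, evict 8, frames (2 1)
2 → hit
1 → hit
3 → miss, evict 2, frames (1 3)
5 → miss, evict 1, frames (3 5)
3 → hit
Page faults: 8.

8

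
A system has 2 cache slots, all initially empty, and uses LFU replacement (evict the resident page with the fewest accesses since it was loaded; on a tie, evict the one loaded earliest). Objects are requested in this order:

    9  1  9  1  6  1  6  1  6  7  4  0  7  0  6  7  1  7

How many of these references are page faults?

10

9 → fault, frames {9}
1 → fault, frames {9,1}
9 → hit
1 → hit
6 → fault, evict 9, frames {1,6}
1 → hit
6 → hit
1 → hit
6 → hit
7 → fault, evict 6, frames {1,7}
4 → fault, evict 7, frames {1,4}
0 → fault, evict 4, frames {1,0}
7 → fault, evict 0, frames {1,7}
0 → fault, evict 7, frames {1,0}
6 → fault, evict 0, frames {1,6}
7 → fault, evict 6, frames {1,7}
1 → hit
7 → hit
Page faults: 10.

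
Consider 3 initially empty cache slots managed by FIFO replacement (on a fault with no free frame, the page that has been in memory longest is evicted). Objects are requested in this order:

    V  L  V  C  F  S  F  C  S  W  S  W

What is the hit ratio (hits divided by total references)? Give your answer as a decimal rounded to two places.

V -> miss, frames [V]
L -> miss, frames [V, L]
V -> hit
C -> miss, frames [V, L, C]
F -> miss, evict V, frames [L, C, F]
S -> miss, evict L, frames [C, F, S]
F -> hit
C -> hit
S -> hit
W -> miss, evict C, frames [F, S, W]
S -> hit
W -> hit
Hits: 6 of 12 references → 6/12 = 0.5000.

0.50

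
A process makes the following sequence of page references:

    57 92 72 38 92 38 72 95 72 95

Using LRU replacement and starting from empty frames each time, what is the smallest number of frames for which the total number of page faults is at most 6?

3

f=1: 10 faults
f=2: 7 faults
f=3: 5 faults
f=4: 5 faults
f=5: 5 faults
Smallest f with faults ≤ 6 is 3.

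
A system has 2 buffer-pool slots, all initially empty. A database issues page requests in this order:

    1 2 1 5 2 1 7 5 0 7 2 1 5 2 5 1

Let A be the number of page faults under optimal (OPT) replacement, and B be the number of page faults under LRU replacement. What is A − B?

Under OPT: F F . F . F F . F . F F F . . F → 10 faults.
Under LRU: F F . F F F F F F F F F F F . F → 14 faults.
A − B = 10 − 14 = -4.

-4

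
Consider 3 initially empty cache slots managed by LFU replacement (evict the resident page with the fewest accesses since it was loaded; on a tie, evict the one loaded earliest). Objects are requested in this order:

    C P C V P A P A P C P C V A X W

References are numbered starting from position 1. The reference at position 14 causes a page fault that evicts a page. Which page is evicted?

V

pos 1: C: fault, frames [C]
pos 2: P: fault, frames [C, P]
pos 3: C: hit
pos 4: V: fault, frames [C, P, V]
pos 5: P: hit
pos 6: A: fault, evict V, frames [C, P, A]
pos 7: P: hit
pos 8: A: hit
pos 9: P: hit
pos 10: C: hit
pos 11: P: hit
pos 12: C: hit
pos 13: V: fault, evict A, frames [C, P, V]
pos 14: A: fault, evict V, frames [C, P, A]
At position 14, page V is evicted.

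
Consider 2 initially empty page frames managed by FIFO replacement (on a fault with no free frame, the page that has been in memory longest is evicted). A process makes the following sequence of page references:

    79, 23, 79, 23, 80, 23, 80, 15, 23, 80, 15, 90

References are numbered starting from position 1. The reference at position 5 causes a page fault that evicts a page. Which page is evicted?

79

pos 1: 79 → miss, frames {79}
pos 2: 23 → miss, frames {79,23}
pos 3: 79 → hit
pos 4: 23 → hit
pos 5: 80 → miss, evict 79, frames {23,80}
At position 5, page 79 is evicted.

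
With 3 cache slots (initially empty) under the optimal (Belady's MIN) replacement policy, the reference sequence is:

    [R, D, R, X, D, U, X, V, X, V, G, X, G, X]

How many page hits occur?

8

R -> miss, frames {R}
D -> miss, frames {R,D}
R -> hit
X -> miss, frames {R,D,X}
D -> hit
U -> miss, evict D, frames {R,X,U}
X -> hit
V -> miss, evict U, frames {R,X,V}
X -> hit
V -> hit
G -> miss, evict V, frames {R,X,G}
X -> hit
G -> hit
X -> hit
Hits: 8.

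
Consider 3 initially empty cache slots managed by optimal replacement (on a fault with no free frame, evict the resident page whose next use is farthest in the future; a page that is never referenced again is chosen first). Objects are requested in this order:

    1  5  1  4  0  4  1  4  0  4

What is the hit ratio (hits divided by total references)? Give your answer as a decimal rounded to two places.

1: miss, frames {1}
5: miss, frames {1,5}
1: hit
4: miss, frames {1,5,4}
0: miss, evict 5, frames {1,4,0}
4: hit
1: hit
4: hit
0: hit
4: hit
Hits: 6 of 10 references → 6/10 = 0.6000.

0.60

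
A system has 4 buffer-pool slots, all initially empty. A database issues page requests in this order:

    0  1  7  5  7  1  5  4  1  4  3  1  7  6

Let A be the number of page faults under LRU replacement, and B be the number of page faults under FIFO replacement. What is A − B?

Under LRU: F F F F . . . F . . F . F F → 8 faults.
Under FIFO: F F F F . . . F . . F F F F → 9 faults.
A − B = 8 − 9 = -1.

-1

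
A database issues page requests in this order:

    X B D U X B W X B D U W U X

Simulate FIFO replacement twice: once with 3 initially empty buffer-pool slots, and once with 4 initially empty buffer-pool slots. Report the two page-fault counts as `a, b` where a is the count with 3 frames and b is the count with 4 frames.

3 frames: F F F F F F F . . F F . . F → 10 faults.
4 frames: F F F F . . F F F F F F . F → 11 faults.
11 > 10: adding a frame increased faults — Belady's anomaly.

10, 11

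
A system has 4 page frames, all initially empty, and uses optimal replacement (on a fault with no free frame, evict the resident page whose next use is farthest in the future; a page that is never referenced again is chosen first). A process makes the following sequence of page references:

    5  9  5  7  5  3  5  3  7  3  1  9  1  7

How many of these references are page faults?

5

5 → fault, frames [5]
9 → fault, frames [5, 9]
5 → hit
7 → fault, frames [5, 9, 7]
5 → hit
3 → fault, frames [5, 9, 7, 3]
5 → hit
3 → hit
7 → hit
3 → hit
1 → fault, evict 3, frames [5, 9, 7, 1]
9 → hit
1 → hit
7 → hit
Page faults: 5.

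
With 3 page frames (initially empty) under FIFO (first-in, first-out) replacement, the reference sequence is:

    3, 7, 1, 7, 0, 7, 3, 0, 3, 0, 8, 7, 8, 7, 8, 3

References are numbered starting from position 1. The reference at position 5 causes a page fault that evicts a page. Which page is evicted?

pos 1: 3 → fault, frames {3}
pos 2: 7 → fault, frames {3,7}
pos 3: 1 → fault, frames {3,7,1}
pos 4: 7 → hit
pos 5: 0 → fault, evict 3, frames {7,1,0}
At position 5, page 3 is evicted.

3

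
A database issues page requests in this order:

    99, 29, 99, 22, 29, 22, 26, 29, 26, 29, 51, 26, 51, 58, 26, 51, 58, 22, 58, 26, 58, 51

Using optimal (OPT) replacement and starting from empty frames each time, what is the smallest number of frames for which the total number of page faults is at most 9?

f=1: 22 faults
f=2: 10 faults
f=3: 8 faults
f=4: 6 faults
f=5: 6 faults
f=6: 6 faults
Smallest f with faults ≤ 9 is 3.

3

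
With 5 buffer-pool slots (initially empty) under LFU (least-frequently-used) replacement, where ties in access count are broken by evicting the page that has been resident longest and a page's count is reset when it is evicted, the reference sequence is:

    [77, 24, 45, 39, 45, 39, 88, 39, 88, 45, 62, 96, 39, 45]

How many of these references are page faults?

7

77 -> fault, frames {77}
24 -> fault, frames {77,24}
45 -> fault, frames {77,24,45}
39 -> fault, frames {77,24,45,39}
45 -> hit
39 -> hit
88 -> fault, frames {77,24,45,39,88}
39 -> hit
88 -> hit
45 -> hit
62 -> fault, evict 77, frames {24,45,39,88,62}
96 -> fault, evict 24, frames {45,39,88,62,96}
39 -> hit
45 -> hit
Page faults: 7.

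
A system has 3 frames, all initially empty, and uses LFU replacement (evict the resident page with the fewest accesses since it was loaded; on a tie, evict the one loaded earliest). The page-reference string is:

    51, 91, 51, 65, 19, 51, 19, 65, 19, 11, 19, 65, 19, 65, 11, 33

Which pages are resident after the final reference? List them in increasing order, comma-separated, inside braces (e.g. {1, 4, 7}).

51 -> fault, frames [51]
91 -> fault, frames [51, 91]
51 -> hit
65 -> fault, frames [51, 91, 65]
19 -> fault, evict 91, frames [51, 65, 19]
51 -> hit
19 -> hit
65 -> hit
19 -> hit
11 -> fault, evict 65, frames [51, 19, 11]
19 -> hit
65 -> fault, evict 11, frames [51, 19, 65]
19 -> hit
65 -> hit
11 -> fault, evict 65, frames [51, 19, 11]
33 -> fault, evict 11, frames [51, 19, 33]

{19, 33, 51}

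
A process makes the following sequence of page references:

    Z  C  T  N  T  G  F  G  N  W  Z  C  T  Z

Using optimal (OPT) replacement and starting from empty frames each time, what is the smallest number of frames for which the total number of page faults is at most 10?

f=1: 14 faults
f=2: 11 faults
f=3: 10 faults
f=4: 9 faults
f=5: 8 faults
f=6: 7 faults
f=7: 7 faults
Smallest f with faults ≤ 10 is 3.

3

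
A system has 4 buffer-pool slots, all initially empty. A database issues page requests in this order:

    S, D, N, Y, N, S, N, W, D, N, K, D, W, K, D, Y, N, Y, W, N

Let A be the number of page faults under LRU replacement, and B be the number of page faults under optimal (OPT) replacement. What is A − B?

Under LRU: F F F F . . . F F . F . . . . F F . F . → 10 faults.
Under OPT: F F F F . . . F . . F . . . . . F . . . → 7 faults.
A − B = 10 − 7 = 3.

3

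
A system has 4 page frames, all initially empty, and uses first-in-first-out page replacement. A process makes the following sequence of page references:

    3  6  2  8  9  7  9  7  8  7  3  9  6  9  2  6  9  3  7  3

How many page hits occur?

8

3 → fault, frames (3)
6 → fault, frames (3 6)
2 → fault, frames (3 6 2)
8 → fault, frames (3 6 2 8)
9 → fault, evict 3, frames (6 2 8 9)
7 → fault, evict 6, frames (2 8 9 7)
9 → hit
7 → hit
8 → hit
7 → hit
3 → fault, evict 2, frames (8 9 7 3)
9 → hit
6 → fault, evict 8, frames (9 7 3 6)
9 → hit
2 → fault, evict 9, frames (7 3 6 2)
6 → hit
9 → fault, evict 7, frames (3 6 2 9)
3 → hit
7 → fault, evict 3, frames (6 2 9 7)
3 → fault, evict 6, frames (2 9 7 3)
Hits: 8.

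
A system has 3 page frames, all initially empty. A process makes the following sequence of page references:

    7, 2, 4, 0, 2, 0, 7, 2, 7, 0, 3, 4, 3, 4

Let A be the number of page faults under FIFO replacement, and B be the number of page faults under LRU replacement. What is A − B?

1

Under FIFO: F F F F . . F F . . F F . . → 8 faults.
Under LRU: F F F F . . F . . . F F . . → 7 faults.
A − B = 8 − 7 = 1.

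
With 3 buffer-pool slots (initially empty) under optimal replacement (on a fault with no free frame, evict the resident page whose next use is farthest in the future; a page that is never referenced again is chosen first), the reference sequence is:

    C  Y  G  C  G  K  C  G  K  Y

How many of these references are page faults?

5

C -> miss, frames (C)
Y -> miss, frames (C Y)
G -> miss, frames (C Y G)
C -> hit
G -> hit
K -> miss, evict Y, frames (C G K)
C -> hit
G -> hit
K -> hit
Y -> miss, evict K, frames (C G Y)
Page faults: 5.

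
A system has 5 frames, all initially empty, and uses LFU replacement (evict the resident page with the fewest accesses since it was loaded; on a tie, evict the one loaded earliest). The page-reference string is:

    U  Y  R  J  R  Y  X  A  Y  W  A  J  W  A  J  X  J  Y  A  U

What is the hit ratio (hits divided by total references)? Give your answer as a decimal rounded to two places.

0.50

U: fault, frames {U}
Y: fault, frames {U,Y}
R: fault, frames {U,Y,R}
J: fault, frames {U,Y,R,J}
R: hit
Y: hit
X: fault, frames {U,Y,R,J,X}
A: fault, evict U, frames {Y,R,J,X,A}
Y: hit
W: fault, evict J, frames {Y,R,X,A,W}
A: hit
J: fault, evict X, frames {Y,R,A,W,J}
W: hit
A: hit
J: hit
X: fault, evict R, frames {Y,A,W,J,X}
J: hit
Y: hit
A: hit
U: fault, evict X, frames {Y,A,W,J,U}
Hits: 10 of 20 references → 10/20 = 0.5000.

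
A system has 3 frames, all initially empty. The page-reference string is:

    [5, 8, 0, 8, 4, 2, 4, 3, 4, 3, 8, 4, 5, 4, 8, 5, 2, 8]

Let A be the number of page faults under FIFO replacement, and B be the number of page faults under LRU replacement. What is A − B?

Under FIFO: F F F . F F . F . . F F F . . . F F → 11 faults.
Under LRU: F F F . F F . F . . F . F . . . F . → 9 faults.
A − B = 11 − 9 = 2.

2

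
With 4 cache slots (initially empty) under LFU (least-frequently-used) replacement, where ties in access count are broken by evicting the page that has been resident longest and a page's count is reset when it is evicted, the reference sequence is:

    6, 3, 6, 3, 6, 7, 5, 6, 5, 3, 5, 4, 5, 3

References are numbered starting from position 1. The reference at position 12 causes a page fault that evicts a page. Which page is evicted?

pos 1: 6 → fault, frames {6}
pos 2: 3 → fault, frames {6,3}
pos 3: 6 → hit
pos 4: 3 → hit
pos 5: 6 → hit
pos 6: 7 → fault, frames {6,3,7}
pos 7: 5 → fault, frames {6,3,7,5}
pos 8: 6 → hit
pos 9: 5 → hit
pos 10: 3 → hit
pos 11: 5 → hit
pos 12: 4 → fault, evict 7, frames {6,3,5,4}
At position 12, page 7 is evicted.

7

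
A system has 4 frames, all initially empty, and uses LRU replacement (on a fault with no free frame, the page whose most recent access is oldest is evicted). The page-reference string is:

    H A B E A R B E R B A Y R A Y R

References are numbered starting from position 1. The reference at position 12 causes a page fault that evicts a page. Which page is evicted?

E

pos 1: H -> fault, frames {H}
pos 2: A -> fault, frames {H,A}
pos 3: B -> fault, frames {H,A,B}
pos 4: E -> fault, frames {H,A,B,E}
pos 5: A -> hit
pos 6: R -> fault, evict H, frames {B,E,A,R}
pos 7: B -> hit
pos 8: E -> hit
pos 9: R -> hit
pos 10: B -> hit
pos 11: A -> hit
pos 12: Y -> fault, evict E, frames {R,B,A,Y}
At position 12, page E is evicted.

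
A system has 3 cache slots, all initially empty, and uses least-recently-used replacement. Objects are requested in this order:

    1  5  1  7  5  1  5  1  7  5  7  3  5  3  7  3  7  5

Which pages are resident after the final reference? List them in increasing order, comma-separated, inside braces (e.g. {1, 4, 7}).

{3, 5, 7}

1: miss, frames (1)
5: miss, frames (1 5)
1: hit
7: miss, frames (5 1 7)
5: hit
1: hit
5: hit
1: hit
7: hit
5: hit
7: hit
3: miss, evict 1, frames (5 7 3)
5: hit
3: hit
7: hit
3: hit
7: hit
5: hit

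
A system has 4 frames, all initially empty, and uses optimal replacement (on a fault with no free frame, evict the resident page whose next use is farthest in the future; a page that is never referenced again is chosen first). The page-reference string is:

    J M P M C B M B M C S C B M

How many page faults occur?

6

J: fault, frames [J]
M: fault, frames [J, M]
P: fault, frames [J, M, P]
M: hit
C: fault, frames [J, M, P, C]
B: fault, evict P, frames [J, M, C, B]
M: hit
B: hit
M: hit
C: hit
S: fault, evict J, frames [M, C, B, S]
C: hit
B: hit
M: hit
Page faults: 6.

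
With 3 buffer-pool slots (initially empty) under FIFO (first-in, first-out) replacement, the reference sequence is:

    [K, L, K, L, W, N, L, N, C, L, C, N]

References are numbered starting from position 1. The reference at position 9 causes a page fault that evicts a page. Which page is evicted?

L

pos 1: K: miss, frames [K]
pos 2: L: miss, frames [K, L]
pos 3: K: hit
pos 4: L: hit
pos 5: W: miss, frames [K, L, W]
pos 6: N: miss, evict K, frames [L, W, N]
pos 7: L: hit
pos 8: N: hit
pos 9: C: miss, evict L, frames [W, N, C]
At position 9, page L is evicted.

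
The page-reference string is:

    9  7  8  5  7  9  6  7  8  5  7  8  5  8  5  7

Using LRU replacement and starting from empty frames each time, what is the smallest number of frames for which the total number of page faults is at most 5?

f=1: 16 faults
f=2: 14 faults
f=3: 8 faults
f=4: 7 faults
f=5: 5 faults
Smallest f with faults ≤ 5 is 5.

5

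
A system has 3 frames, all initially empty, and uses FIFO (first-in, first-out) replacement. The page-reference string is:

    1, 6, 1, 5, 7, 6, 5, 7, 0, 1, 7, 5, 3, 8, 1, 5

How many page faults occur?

1 → miss, frames {1}
6 → miss, frames {1,6}
1 → hit
5 → miss, frames {1,6,5}
7 → miss, evict 1, frames {6,5,7}
6 → hit
5 → hit
7 → hit
0 → miss, evict 6, frames {5,7,0}
1 → miss, evict 5, frames {7,0,1}
7 → hit
5 → miss, evict 7, frames {0,1,5}
3 → miss, evict 0, frames {1,5,3}
8 → miss, evict 1, frames {5,3,8}
1 → miss, evict 5, frames {3,8,1}
5 → miss, evict 3, frames {8,1,5}
Page faults: 11.

11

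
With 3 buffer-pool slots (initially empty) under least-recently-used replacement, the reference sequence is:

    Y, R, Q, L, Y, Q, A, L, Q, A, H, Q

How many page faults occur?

8

Y -> fault, frames (Y)
R -> fault, frames (Y R)
Q -> fault, frames (Y R Q)
L -> fault, evict Y, frames (R Q L)
Y -> fault, evict R, frames (Q L Y)
Q -> hit
A -> fault, evict L, frames (Y Q A)
L -> fault, evict Y, frames (Q A L)
Q -> hit
A -> hit
H -> fault, evict L, frames (Q A H)
Q -> hit
Page faults: 8.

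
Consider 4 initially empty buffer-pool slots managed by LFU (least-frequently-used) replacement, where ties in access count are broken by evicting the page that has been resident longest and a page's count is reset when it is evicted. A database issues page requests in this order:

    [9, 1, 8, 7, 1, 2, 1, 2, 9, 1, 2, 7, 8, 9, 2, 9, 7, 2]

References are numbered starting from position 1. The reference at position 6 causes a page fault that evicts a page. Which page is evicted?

9

pos 1: 9 -> fault, frames {9}
pos 2: 1 -> fault, frames {9,1}
pos 3: 8 -> fault, frames {9,1,8}
pos 4: 7 -> fault, frames {9,1,8,7}
pos 5: 1 -> hit
pos 6: 2 -> fault, evict 9, frames {1,8,7,2}
At position 6, page 9 is evicted.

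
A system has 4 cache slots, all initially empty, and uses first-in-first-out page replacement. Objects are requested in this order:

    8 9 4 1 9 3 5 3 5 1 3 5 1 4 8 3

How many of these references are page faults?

7

8 -> fault, frames (8)
9 -> fault, frames (8 9)
4 -> fault, frames (8 9 4)
1 -> fault, frames (8 9 4 1)
9 -> hit
3 -> fault, evict 8, frames (9 4 1 3)
5 -> fault, evict 9, frames (4 1 3 5)
3 -> hit
5 -> hit
1 -> hit
3 -> hit
5 -> hit
1 -> hit
4 -> hit
8 -> fault, evict 4, frames (1 3 5 8)
3 -> hit
Page faults: 7.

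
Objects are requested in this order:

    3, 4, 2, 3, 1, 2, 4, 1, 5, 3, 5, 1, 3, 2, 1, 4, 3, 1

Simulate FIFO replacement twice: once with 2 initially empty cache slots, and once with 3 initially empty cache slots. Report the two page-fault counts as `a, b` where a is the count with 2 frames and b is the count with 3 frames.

15, 10

2 frames: F F F F F F F F F F . F . F . F F F → 15 faults.
3 frames: F F F . F . . . F F . . . F F F F . → 10 faults.
10 < 15: adding a frame reduced faults, as is typical.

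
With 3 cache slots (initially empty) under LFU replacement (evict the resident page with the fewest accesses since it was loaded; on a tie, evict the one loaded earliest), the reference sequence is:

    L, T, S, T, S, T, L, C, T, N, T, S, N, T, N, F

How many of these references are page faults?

6

L → miss, frames {L}
T → miss, frames {L,T}
S → miss, frames {L,T,S}
T → hit
S → hit
T → hit
L → hit
C → miss, evict L, frames {T,S,C}
T → hit
N → miss, evict C, frames {T,S,N}
T → hit
S → hit
N → hit
T → hit
N → hit
F → miss, evict S, frames {T,N,F}
Page faults: 6.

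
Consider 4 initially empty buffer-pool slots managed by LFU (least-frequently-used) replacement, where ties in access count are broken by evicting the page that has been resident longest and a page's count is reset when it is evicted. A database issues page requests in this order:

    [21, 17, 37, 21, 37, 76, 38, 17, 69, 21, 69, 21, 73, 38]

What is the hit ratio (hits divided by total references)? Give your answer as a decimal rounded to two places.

0.36

21 → miss, frames (21)
17 → miss, frames (21 17)
37 → miss, frames (21 17 37)
21 → hit
37 → hit
76 → miss, frames (21 17 37 76)
38 → miss, evict 17, frames (21 37 76 38)
17 → miss, evict 76, frames (21 37 38 17)
69 → miss, evict 38, frames (21 37 17 69)
21 → hit
69 → hit
21 → hit
73 → miss, evict 17, frames (21 37 69 73)
38 → miss, evict 73, frames (21 37 69 38)
Hits: 5 of 14 references → 5/14 = 0.3571.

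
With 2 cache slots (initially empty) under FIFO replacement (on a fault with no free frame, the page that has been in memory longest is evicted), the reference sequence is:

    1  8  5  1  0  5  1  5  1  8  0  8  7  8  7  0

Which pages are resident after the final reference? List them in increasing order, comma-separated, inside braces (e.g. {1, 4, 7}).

1: miss, frames [1]
8: miss, frames [1, 8]
5: miss, evict 1, frames [8, 5]
1: miss, evict 8, frames [5, 1]
0: miss, evict 5, frames [1, 0]
5: miss, evict 1, frames [0, 5]
1: miss, evict 0, frames [5, 1]
5: hit
1: hit
8: miss, evict 5, frames [1, 8]
0: miss, evict 1, frames [8, 0]
8: hit
7: miss, evict 8, frames [0, 7]
8: miss, evict 0, frames [7, 8]
7: hit
0: miss, evict 7, frames [8, 0]

{0, 8}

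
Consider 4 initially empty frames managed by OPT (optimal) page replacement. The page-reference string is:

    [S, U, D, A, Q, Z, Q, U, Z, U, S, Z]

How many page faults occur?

S: miss, frames (S)
U: miss, frames (S U)
D: miss, frames (S U D)
A: miss, frames (S U D A)
Q: miss, evict A, frames (S U D Q)
Z: miss, evict D, frames (S U Q Z)
Q: hit
U: hit
Z: hit
U: hit
S: hit
Z: hit
Page faults: 6.

6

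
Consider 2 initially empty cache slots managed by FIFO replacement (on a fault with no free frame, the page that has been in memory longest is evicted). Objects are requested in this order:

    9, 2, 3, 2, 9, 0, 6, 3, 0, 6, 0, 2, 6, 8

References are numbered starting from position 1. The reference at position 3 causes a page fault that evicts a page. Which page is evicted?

pos 1: 9: fault, frames {9}
pos 2: 2: fault, frames {9,2}
pos 3: 3: fault, evict 9, frames {2,3}
At position 3, page 9 is evicted.

9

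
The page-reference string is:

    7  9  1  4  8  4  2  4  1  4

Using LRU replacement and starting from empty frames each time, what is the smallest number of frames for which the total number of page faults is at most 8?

f=1: 10 faults
f=2: 7 faults
f=3: 7 faults
f=4: 6 faults
f=5: 6 faults
f=6: 6 faults
Smallest f with faults ≤ 8 is 2.

2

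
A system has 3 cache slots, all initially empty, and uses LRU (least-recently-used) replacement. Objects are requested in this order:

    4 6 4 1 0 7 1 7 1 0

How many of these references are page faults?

4 -> fault, frames {4}
6 -> fault, frames {4,6}
4 -> hit
1 -> fault, frames {6,4,1}
0 -> fault, evict 6, frames {4,1,0}
7 -> fault, evict 4, frames {1,0,7}
1 -> hit
7 -> hit
1 -> hit
0 -> hit
Page faults: 5.

5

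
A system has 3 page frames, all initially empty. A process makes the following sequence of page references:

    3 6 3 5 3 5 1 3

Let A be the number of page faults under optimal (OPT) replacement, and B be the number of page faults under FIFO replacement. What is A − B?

Under OPT: F F . F . . F . → 4 faults.
Under FIFO: F F . F . . F F → 5 faults.
A − B = 4 − 5 = -1.

-1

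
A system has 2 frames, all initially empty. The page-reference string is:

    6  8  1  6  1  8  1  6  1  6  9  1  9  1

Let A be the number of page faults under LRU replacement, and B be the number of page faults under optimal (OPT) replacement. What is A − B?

2

Under LRU: F F F F . F . F . . F F . . → 8 faults.
Under OPT: F F F . . F . F . . F . . . → 6 faults.
A − B = 8 − 6 = 2.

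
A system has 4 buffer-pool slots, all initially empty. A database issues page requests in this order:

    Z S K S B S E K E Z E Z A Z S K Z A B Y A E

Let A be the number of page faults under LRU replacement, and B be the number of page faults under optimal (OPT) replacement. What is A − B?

3

Under LRU: F F F . F . F . . F . . F . F F . . F F . F → 12 faults.
Under OPT: F F F . F . F . . . . . F . . . . . F F . F → 9 faults.
A − B = 12 − 9 = 3.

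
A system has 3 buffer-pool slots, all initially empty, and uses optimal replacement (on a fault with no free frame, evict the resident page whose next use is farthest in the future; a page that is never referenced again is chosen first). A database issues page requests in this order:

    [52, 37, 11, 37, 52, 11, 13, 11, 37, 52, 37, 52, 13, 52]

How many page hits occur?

9

52 → miss, frames [52]
37 → miss, frames [52, 37]
11 → miss, frames [52, 37, 11]
37 → hit
52 → hit
11 → hit
13 → miss, evict 52, frames [37, 11, 13]
11 → hit
37 → hit
52 → miss, evict 11, frames [37, 13, 52]
37 → hit
52 → hit
13 → hit
52 → hit
Hits: 9.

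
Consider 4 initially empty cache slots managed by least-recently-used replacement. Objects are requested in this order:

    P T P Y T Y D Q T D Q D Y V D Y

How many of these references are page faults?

6

P → fault, frames {P}
T → fault, frames {P,T}
P → hit
Y → fault, frames {T,P,Y}
T → hit
Y → hit
D → fault, frames {P,T,Y,D}
Q → fault, evict P, frames {T,Y,D,Q}
T → hit
D → hit
Q → hit
D → hit
Y → hit
V → fault, evict T, frames {Q,D,Y,V}
D → hit
Y → hit
Page faults: 6.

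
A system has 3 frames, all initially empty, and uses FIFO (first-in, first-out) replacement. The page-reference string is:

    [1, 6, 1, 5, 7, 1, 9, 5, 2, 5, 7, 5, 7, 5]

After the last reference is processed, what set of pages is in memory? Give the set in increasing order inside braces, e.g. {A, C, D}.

1: miss, frames [1]
6: miss, frames [1, 6]
1: hit
5: miss, frames [1, 6, 5]
7: miss, evict 1, frames [6, 5, 7]
1: miss, evict 6, frames [5, 7, 1]
9: miss, evict 5, frames [7, 1, 9]
5: miss, evict 7, frames [1, 9, 5]
2: miss, evict 1, frames [9, 5, 2]
5: hit
7: miss, evict 9, frames [5, 2, 7]
5: hit
7: hit
5: hit

{2, 5, 7}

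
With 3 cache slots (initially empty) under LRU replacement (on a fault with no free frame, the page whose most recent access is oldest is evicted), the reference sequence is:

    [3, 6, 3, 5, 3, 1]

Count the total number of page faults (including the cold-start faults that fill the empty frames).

4

3 -> fault, frames (3)
6 -> fault, frames (3 6)
3 -> hit
5 -> fault, frames (6 3 5)
3 -> hit
1 -> fault, evict 6, frames (5 3 1)
Page faults: 4.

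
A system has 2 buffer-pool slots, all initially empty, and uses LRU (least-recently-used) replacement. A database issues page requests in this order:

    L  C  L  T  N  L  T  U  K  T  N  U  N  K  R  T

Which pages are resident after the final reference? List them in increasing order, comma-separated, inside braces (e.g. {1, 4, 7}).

L: fault, frames [L]
C: fault, frames [L, C]
L: hit
T: fault, evict C, frames [L, T]
N: fault, evict L, frames [T, N]
L: fault, evict T, frames [N, L]
T: fault, evict N, frames [L, T]
U: fault, evict L, frames [T, U]
K: fault, evict T, frames [U, K]
T: fault, evict U, frames [K, T]
N: fault, evict K, frames [T, N]
U: fault, evict T, frames [N, U]
N: hit
K: fault, evict U, frames [N, K]
R: fault, evict N, frames [K, R]
T: fault, evict K, frames [R, T]

{R, T}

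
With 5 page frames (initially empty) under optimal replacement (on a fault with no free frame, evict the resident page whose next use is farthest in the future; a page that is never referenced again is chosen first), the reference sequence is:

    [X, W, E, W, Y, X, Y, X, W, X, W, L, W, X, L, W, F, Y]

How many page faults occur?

6

X → miss, frames (X)
W → miss, frames (X W)
E → miss, frames (X W E)
W → hit
Y → miss, frames (X W E Y)
X → hit
Y → hit
X → hit
W → hit
X → hit
W → hit
L → miss, frames (X W E Y L)
W → hit
X → hit
L → hit
W → hit
F → miss, evict L, frames (X W E Y F)
Y → hit
Page faults: 6.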